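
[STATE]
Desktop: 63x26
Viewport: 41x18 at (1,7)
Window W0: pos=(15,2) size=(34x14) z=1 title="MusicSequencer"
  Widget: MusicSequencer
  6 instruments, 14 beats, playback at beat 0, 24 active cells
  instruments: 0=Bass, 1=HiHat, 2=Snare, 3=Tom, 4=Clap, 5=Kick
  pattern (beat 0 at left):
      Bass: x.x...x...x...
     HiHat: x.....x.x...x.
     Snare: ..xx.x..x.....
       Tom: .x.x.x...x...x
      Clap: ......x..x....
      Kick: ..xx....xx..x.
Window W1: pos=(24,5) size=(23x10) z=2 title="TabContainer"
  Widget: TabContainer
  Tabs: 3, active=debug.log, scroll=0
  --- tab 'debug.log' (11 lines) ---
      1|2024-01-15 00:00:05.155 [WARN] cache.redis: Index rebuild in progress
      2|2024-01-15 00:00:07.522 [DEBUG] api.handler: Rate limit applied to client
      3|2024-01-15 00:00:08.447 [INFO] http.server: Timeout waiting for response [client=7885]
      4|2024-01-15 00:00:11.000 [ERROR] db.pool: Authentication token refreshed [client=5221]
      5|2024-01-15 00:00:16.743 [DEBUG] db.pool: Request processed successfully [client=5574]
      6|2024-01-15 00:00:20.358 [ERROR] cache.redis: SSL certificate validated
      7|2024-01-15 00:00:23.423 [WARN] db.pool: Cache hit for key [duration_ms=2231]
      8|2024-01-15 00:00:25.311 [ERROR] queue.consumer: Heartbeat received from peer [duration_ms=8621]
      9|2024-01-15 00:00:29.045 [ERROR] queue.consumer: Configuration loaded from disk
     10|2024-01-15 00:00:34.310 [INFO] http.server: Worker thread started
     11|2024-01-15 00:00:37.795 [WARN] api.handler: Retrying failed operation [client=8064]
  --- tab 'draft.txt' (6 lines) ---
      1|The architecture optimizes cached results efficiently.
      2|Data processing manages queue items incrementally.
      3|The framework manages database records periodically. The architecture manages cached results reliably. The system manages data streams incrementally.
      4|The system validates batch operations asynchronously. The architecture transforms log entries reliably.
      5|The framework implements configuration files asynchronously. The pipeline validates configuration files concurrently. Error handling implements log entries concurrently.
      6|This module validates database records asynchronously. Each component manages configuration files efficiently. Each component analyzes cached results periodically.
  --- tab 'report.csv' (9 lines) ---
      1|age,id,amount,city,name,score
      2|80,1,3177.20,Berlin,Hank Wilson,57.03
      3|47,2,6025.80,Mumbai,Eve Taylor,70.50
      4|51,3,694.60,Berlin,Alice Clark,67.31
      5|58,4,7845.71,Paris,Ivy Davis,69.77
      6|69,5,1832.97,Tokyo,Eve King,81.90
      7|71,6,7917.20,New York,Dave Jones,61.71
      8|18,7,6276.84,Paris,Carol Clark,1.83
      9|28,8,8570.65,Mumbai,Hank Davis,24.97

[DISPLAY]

              ┃ HiHat█·┠─────────────────
              ┃ Snare··┃[debug.log]│ draf
              ┃   Tom·█┃─────────────────
              ┃  Clap··┃2024-01-15 00:00:
              ┃  Kick··┃2024-01-15 00:00:
              ┃        ┃2024-01-15 00:00:
              ┃        ┃2024-01-15 00:00:
              ┃        ┗━━━━━━━━━━━━━━━━━
              ┗━━━━━━━━━━━━━━━━━━━━━━━━━━
                                         
                                         
                                         
                                         
                                         
                                         
                                         
                                         
                                         


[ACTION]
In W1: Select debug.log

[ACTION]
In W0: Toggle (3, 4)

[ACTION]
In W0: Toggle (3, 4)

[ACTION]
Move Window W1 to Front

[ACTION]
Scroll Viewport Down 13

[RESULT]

              ┃ Snare··┃[debug.log]│ draf
              ┃   Tom·█┃─────────────────
              ┃  Clap··┃2024-01-15 00:00:
              ┃  Kick··┃2024-01-15 00:00:
              ┃        ┃2024-01-15 00:00:
              ┃        ┃2024-01-15 00:00:
              ┃        ┗━━━━━━━━━━━━━━━━━
              ┗━━━━━━━━━━━━━━━━━━━━━━━━━━
                                         
                                         
                                         
                                         
                                         
                                         
                                         
                                         
                                         
                                         


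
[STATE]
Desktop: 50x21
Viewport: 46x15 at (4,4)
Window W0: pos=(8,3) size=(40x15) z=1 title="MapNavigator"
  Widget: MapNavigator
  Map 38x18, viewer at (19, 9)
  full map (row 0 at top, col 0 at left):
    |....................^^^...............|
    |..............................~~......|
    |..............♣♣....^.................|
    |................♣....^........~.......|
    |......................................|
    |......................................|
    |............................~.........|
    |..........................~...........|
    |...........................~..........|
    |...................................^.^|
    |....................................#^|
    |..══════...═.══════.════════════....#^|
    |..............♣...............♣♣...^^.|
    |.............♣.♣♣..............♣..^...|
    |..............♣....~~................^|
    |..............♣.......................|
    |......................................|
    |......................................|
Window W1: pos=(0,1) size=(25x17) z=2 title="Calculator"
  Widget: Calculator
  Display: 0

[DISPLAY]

                   0┃                      ┃  
─┬───┬───┬───┐      ┃──────────────────────┨  
 │ 8 │ 9 │ ÷ │      ┃......................┃  
─┼───┼───┼───┤      ┃......................┃  
 │ 5 │ 6 │ × │      ┃............~.........┃  
─┼───┼───┼───┤      ┃..........~...........┃  
 │ 2 │ 3 │ - │      ┃...........~..........┃  
─┼───┼───┼───┤      ┃...@...............^.^┃  
 │ . │ = │ + │      ┃....................#^┃  
─┼───┼───┼───┤      ┃═══.════════════....#^┃  
 │ MC│ MR│ M+│      ┃..............♣♣...^^.┃  
─┴───┴───┴───┘      ┃♣..............♣..^...┃  
                    ┃...~~................^┃  
━━━━━━━━━━━━━━━━━━━━┛━━━━━━━━━━━━━━━━━━━━━━┛  
                                              


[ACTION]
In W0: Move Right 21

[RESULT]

                   0┃                      ┃  
─┬───┬───┬───┐      ┃──────────────────────┨  
 │ 8 │ 9 │ ÷ │      ┃....                  ┃  
─┼───┼───┼───┤      ┃....                  ┃  
 │ 5 │ 6 │ × │      ┃....                  ┃  
─┼───┼───┼───┤      ┃....                  ┃  
 │ 2 │ 3 │ - │      ┃....                  ┃  
─┼───┼───┼───┤      ┃.^.@                  ┃  
 │ . │ = │ + │      ┃..#^                  ┃  
─┼───┼───┼───┤      ┃..#^                  ┃  
 │ MC│ MR│ M+│      ┃.^^.                  ┃  
─┴───┴───┴───┘      ┃^...                  ┃  
                    ┃...^                  ┃  
━━━━━━━━━━━━━━━━━━━━┛━━━━━━━━━━━━━━━━━━━━━━┛  
                                              


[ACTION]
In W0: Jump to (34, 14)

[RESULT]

                   0┃                      ┃  
─┬───┬───┬───┐      ┃──────────────────────┨  
 │ 8 │ 9 │ ÷ │      ┃....^.^               ┃  
─┼───┼───┼───┤      ┃.....#^               ┃  
 │ 5 │ 6 │ × │      ┃═....#^               ┃  
─┼───┼───┼───┤      ┃♣...^^.               ┃  
 │ 2 │ 3 │ - │      ┃♣..^...               ┃  
─┼───┼───┼───┤      ┃...@..^               ┃  
 │ . │ = │ + │      ┃.......               ┃  
─┼───┼───┼───┤      ┃.......               ┃  
 │ MC│ MR│ M+│      ┃.......               ┃  
─┴───┴───┴───┘      ┃                      ┃  
                    ┃                      ┃  
━━━━━━━━━━━━━━━━━━━━┛━━━━━━━━━━━━━━━━━━━━━━┛  
                                              


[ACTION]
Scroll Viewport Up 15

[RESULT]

                                              
━━━━━━━━━━━━━━━━━━━━┓                         
lculator            ┃                         
────────────────────┨━━━━━━━━━━━━━━━━━━━━━━┓  
                   0┃                      ┃  
─┬───┬───┬───┐      ┃──────────────────────┨  
 │ 8 │ 9 │ ÷ │      ┃....^.^               ┃  
─┼───┼───┼───┤      ┃.....#^               ┃  
 │ 5 │ 6 │ × │      ┃═....#^               ┃  
─┼───┼───┼───┤      ┃♣...^^.               ┃  
 │ 2 │ 3 │ - │      ┃♣..^...               ┃  
─┼───┼───┼───┤      ┃...@..^               ┃  
 │ . │ = │ + │      ┃.......               ┃  
─┼───┼───┼───┤      ┃.......               ┃  
 │ MC│ MR│ M+│      ┃.......               ┃  


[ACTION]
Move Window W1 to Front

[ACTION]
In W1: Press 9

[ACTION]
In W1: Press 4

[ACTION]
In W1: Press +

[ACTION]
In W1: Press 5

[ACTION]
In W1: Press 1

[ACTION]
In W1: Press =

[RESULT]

                                              
━━━━━━━━━━━━━━━━━━━━┓                         
lculator            ┃                         
────────────────────┨━━━━━━━━━━━━━━━━━━━━━━┓  
                 145┃                      ┃  
─┬───┬───┬───┐      ┃──────────────────────┨  
 │ 8 │ 9 │ ÷ │      ┃....^.^               ┃  
─┼───┼───┼───┤      ┃.....#^               ┃  
 │ 5 │ 6 │ × │      ┃═....#^               ┃  
─┼───┼───┼───┤      ┃♣...^^.               ┃  
 │ 2 │ 3 │ - │      ┃♣..^...               ┃  
─┼───┼───┼───┤      ┃...@..^               ┃  
 │ . │ = │ + │      ┃.......               ┃  
─┼───┼───┼───┤      ┃.......               ┃  
 │ MC│ MR│ M+│      ┃.......               ┃  


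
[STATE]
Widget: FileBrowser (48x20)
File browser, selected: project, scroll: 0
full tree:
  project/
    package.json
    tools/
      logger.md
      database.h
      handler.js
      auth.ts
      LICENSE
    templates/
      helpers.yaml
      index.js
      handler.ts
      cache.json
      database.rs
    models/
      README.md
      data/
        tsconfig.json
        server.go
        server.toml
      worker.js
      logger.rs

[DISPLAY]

> [-] project/                                  
    package.json                                
    [+] tools/                                  
    [+] templates/                              
    [+] models/                                 
                                                
                                                
                                                
                                                
                                                
                                                
                                                
                                                
                                                
                                                
                                                
                                                
                                                
                                                
                                                


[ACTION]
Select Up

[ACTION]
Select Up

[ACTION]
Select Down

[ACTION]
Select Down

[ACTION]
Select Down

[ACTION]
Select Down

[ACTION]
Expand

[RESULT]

  [-] project/                                  
    package.json                                
    [+] tools/                                  
    [+] templates/                              
  > [-] models/                                 
      README.md                                 
      [+] data/                                 
      worker.js                                 
      logger.rs                                 
                                                
                                                
                                                
                                                
                                                
                                                
                                                
                                                
                                                
                                                
                                                


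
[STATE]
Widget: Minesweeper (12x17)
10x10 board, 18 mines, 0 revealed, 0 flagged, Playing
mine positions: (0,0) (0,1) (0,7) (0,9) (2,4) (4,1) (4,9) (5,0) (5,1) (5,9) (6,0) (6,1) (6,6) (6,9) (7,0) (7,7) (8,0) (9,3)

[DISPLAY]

■■■■■■■■■■  
■■■■■■■■■■  
■■■■■■■■■■  
■■■■■■■■■■  
■■■■■■■■■■  
■■■■■■■■■■  
■■■■■■■■■■  
■■■■■■■■■■  
■■■■■■■■■■  
■■■■■■■■■■  
            
            
            
            
            
            
            


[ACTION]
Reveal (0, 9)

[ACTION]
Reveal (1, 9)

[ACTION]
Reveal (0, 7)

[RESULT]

✹✹■■■■■✹■✹  
■■■■■■■■■■  
■■■■✹■■■■■  
■■■■■■■■■■  
■✹■■■■■■■✹  
✹✹■■■■■■■✹  
✹✹■■■■✹■■✹  
✹■■■■■■✹■■  
✹■■■■■■■■■  
■■■✹■■■■■■  
            
            
            
            
            
            
            


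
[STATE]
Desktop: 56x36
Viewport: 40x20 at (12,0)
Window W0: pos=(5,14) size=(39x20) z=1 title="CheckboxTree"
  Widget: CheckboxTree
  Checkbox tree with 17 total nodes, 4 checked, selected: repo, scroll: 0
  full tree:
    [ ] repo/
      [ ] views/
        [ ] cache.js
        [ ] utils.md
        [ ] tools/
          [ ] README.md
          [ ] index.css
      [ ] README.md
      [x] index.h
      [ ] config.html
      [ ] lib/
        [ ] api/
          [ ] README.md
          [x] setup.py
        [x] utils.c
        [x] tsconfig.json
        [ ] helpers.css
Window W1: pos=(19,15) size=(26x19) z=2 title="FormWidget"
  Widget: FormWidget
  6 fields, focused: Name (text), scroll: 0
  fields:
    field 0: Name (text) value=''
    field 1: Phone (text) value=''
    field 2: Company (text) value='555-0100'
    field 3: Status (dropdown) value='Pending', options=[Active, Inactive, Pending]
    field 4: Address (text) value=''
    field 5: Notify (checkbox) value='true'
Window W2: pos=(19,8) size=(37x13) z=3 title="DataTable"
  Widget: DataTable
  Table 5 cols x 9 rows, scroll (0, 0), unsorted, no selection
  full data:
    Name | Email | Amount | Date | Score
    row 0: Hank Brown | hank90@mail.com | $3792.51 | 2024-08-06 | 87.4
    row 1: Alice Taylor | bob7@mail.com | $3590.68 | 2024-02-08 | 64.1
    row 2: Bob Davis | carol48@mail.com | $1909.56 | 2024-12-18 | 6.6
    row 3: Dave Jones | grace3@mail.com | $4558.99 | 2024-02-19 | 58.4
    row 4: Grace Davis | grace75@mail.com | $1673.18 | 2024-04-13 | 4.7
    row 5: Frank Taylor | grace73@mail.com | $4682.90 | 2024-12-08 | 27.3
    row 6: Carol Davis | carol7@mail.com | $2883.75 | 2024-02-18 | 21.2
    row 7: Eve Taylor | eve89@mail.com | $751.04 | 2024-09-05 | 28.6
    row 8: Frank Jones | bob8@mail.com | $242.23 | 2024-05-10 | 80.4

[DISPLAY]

                                        
                                        
                                        
                                        
                                        
                                        
                                        
                                        
       ┏━━━━━━━━━━━━━━━━━━━━━━━━━━━━━━━━
       ┃ DataTable                      
       ┠────────────────────────────────
       ┃Name        │Email           │Am
       ┃────────────┼────────────────┼──
       ┃Hank Brown  │hank90@mail.com │$3
━━━━━━━┃Alice Taylor│bob7@mail.com   │$3
boxTree┃Bob Davis   │carol48@mail.com│$1
───────┃Dave Jones  │grace3@mail.com │$4
epo/   ┃Grace Davis │grace75@mail.com│$1
 views/┃Frank Taylor│grace73@mail.com│$4
 ] cach┃Carol Davis │carol7@mail.com │$2


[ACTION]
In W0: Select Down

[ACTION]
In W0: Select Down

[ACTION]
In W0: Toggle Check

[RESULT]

                                        
                                        
                                        
                                        
                                        
                                        
                                        
                                        
       ┏━━━━━━━━━━━━━━━━━━━━━━━━━━━━━━━━
       ┃ DataTable                      
       ┠────────────────────────────────
       ┃Name        │Email           │Am
       ┃────────────┼────────────────┼──
       ┃Hank Brown  │hank90@mail.com │$3
━━━━━━━┃Alice Taylor│bob7@mail.com   │$3
boxTree┃Bob Davis   │carol48@mail.com│$1
───────┃Dave Jones  │grace3@mail.com │$4
epo/   ┃Grace Davis │grace75@mail.com│$1
 views/┃Frank Taylor│grace73@mail.com│$4
x] cach┃Carol Davis │carol7@mail.com │$2


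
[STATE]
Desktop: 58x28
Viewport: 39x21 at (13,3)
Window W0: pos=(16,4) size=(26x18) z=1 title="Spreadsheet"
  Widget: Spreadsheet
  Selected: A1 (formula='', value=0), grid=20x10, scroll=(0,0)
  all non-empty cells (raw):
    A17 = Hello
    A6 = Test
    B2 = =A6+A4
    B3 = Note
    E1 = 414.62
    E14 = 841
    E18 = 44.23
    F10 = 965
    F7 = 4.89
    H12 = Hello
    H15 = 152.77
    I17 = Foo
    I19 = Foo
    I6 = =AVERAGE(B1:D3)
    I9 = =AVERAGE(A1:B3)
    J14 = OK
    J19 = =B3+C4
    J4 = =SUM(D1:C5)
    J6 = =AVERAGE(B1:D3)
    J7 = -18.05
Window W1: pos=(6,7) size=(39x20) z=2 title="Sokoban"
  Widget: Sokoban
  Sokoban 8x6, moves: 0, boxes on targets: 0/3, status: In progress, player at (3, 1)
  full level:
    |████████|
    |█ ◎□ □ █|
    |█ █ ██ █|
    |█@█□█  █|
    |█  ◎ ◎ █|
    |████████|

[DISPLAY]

                                       
   ┏━━━━━━━━━━━━━━━━━━━━━━━━┓          
   ┃ Spreadsheet            ┃          
   ┠────────────────────────┨          
━━━━━━━━━━━━━━━━━━━━━━━━━━━━━━━┓       
an                             ┃       
───────────────────────────────┨       
██                             ┃       
 █                             ┃       
 █                             ┃       
 █                             ┃       
 █                             ┃       
██                             ┃       
 0  0/3                        ┃       
                               ┃       
                               ┃       
                               ┃       
                               ┃       
                               ┃       
                               ┃       
                               ┃       


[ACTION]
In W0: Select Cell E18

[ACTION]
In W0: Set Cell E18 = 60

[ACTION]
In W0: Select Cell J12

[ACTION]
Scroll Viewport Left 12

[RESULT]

                                       
               ┏━━━━━━━━━━━━━━━━━━━━━━━
               ┃ Spreadsheet           
               ┠───────────────────────
     ┏━━━━━━━━━━━━━━━━━━━━━━━━━━━━━━━━━
     ┃ Sokoban                         
     ┠─────────────────────────────────
     ┃████████                         
     ┃█ ◎□ □ █                         
     ┃█ █ ██ █                         
     ┃█@█□█  █                         
     ┃█  ◎ ◎ █                         
     ┃████████                         
     ┃Moves: 0  0/3                    
     ┃                                 
     ┃                                 
     ┃                                 
     ┃                                 
     ┃                                 
     ┃                                 
     ┃                                 


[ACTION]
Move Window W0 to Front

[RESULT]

                                       
               ┏━━━━━━━━━━━━━━━━━━━━━━━
               ┃ Spreadsheet           
               ┠───────────────────────
     ┏━━━━━━━━━┃J12:                   
     ┃ Sokoban ┃       A       B       
     ┠─────────┃-----------------------
     ┃████████ ┃  1        0       0   
     ┃█ ◎□ □ █ ┃  2        0#ERR!      
     ┃█ █ ██ █ ┃  3        0Note       
     ┃█@█□█  █ ┃  4        0       0   
     ┃█  ◎ ◎ █ ┃  5        0       0   
     ┃████████ ┃  6 Test           0   
     ┃Moves: 0 ┃  7        0       0   
     ┃         ┃  8        0       0   
     ┃         ┃  9        0       0   
     ┃         ┃ 10        0       0   
     ┃         ┃ 11        0       0   
     ┃         ┗━━━━━━━━━━━━━━━━━━━━━━━
     ┃                                 
     ┃                                 


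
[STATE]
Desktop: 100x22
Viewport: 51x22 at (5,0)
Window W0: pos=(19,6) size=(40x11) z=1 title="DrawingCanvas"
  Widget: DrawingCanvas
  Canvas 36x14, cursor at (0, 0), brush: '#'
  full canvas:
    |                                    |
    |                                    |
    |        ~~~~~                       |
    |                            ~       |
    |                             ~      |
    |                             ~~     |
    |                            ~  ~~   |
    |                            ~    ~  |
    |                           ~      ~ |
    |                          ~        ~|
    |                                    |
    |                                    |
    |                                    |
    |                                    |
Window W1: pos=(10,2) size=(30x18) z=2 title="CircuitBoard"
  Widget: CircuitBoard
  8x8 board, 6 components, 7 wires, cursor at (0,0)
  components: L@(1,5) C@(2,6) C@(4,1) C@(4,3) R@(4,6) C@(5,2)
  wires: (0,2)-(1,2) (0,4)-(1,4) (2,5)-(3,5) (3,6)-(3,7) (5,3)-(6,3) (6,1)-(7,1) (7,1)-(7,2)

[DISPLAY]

                                                   
                                                   
     ┏━━━━━━━━━━━━━━━━━━━━━━━━━━━━┓                
     ┃ CircuitBoard               ┃                
     ┠────────────────────────────┨                
     ┃   0 1 2 3 4 5 6 7          ┃                
     ┃0  [.]      ·       ·       ┃━━━━━━━━━━━━━━━━
     ┃            │       │       ┃                
     ┃1           ·       ·   L   ┃────────────────
     ┃                            ┃                
     ┃2                       ·   ┃                
     ┃                        │   ┃                
     ┃3                       ·   ┃        ~       
     ┃                            ┃         ~      
     ┃4       C       C           ┃         ~~     
     ┃                            ┃        ~  ~~   
     ┃5           C   ·           ┃━━━━━━━━━━━━━━━━
     ┃                │           ┃                
     ┃6       ·       ·           ┃                
     ┗━━━━━━━━━━━━━━━━━━━━━━━━━━━━┛                
                                                   
                                                   


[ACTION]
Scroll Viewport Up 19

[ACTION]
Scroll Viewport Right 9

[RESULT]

                                                   
                                                   
━━━━━━━━━━━━━━━━━━━━━━━━━┓                         
rcuitBoard               ┃                         
─────────────────────────┨                         
0 1 2 3 4 5 6 7          ┃                         
[.]      ·       ·       ┃━━━━━━━━━━━━━━━━━━┓      
         │       │       ┃                  ┃      
         ·       ·   L   ┃──────────────────┨      
                         ┃                  ┃      
                     ·   ┃                  ┃      
                     │   ┃                  ┃      
                     ·   ┃        ~         ┃      
                         ┃         ~        ┃      
     C       C           ┃         ~~       ┃      
                         ┃        ~  ~~     ┃      
         C   ·           ┃━━━━━━━━━━━━━━━━━━┛      
             │           ┃                         
     ·       ·           ┃                         
━━━━━━━━━━━━━━━━━━━━━━━━━┛                         
                                                   
                                                   


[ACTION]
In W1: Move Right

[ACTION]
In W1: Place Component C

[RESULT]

                                                   
                                                   
━━━━━━━━━━━━━━━━━━━━━━━━━┓                         
rcuitBoard               ┃                         
─────────────────────────┨                         
0 1 2 3 4 5 6 7          ┃                         
    [C]  ·       ·       ┃━━━━━━━━━━━━━━━━━━┓      
         │       │       ┃                  ┃      
         ·       ·   L   ┃──────────────────┨      
                         ┃                  ┃      
                     ·   ┃                  ┃      
                     │   ┃                  ┃      
                     ·   ┃        ~         ┃      
                         ┃         ~        ┃      
     C       C           ┃         ~~       ┃      
                         ┃        ~  ~~     ┃      
         C   ·           ┃━━━━━━━━━━━━━━━━━━┛      
             │           ┃                         
     ·       ·           ┃                         
━━━━━━━━━━━━━━━━━━━━━━━━━┛                         
                                                   
                                                   


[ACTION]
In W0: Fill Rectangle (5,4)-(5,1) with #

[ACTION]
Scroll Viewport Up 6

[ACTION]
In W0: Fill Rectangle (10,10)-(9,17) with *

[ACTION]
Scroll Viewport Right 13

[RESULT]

                                                   
                                                   
━━━━━━━━━━━━┓                                      
            ┃                                      
────────────┨                                      
 7          ┃                                      
    ·       ┃━━━━━━━━━━━━━━━━━━┓                   
    │       ┃                  ┃                   
    ·   L   ┃──────────────────┨                   
            ┃                  ┃                   
        ·   ┃                  ┃                   
        │   ┃                  ┃                   
        ·   ┃        ~         ┃                   
            ┃         ~        ┃                   
C           ┃         ~~       ┃                   
            ┃        ~  ~~     ┃                   
·           ┃━━━━━━━━━━━━━━━━━━┛                   
│           ┃                                      
·           ┃                                      
━━━━━━━━━━━━┛                                      
                                                   
                                                   


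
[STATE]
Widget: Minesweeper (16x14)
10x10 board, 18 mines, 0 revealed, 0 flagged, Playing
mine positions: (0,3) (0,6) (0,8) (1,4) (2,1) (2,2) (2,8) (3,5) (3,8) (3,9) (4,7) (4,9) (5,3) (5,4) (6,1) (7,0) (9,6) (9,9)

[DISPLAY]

■■■■■■■■■■      
■■■■■■■■■■      
■■■■■■■■■■      
■■■■■■■■■■      
■■■■■■■■■■      
■■■■■■■■■■      
■■■■■■■■■■      
■■■■■■■■■■      
■■■■■■■■■■      
■■■■■■■■■■      
                
                
                
                


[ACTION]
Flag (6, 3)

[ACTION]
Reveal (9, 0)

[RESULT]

■■■■■■■■■■      
■■■■■■■■■■      
■■■■■■■■■■      
■■■■■■■■■■      
■■■■■■■■■■      
■■■■■11121      
■■2221          
■21             
11   11111      
     1■■■■      
                
                
                
                


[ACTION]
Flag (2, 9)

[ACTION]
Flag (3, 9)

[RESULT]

■■■■■■■■■■      
■■■■■■■■■■      
■■■■■■■■■⚑      
■■■■■■■■■⚑      
■■■■■■■■■■      
■■■■■11121      
■■2221          
■21             
11   11111      
     1■■■■      
                
                
                
                


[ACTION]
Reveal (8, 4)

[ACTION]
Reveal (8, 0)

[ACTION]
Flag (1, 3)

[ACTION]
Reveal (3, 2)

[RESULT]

■■■■■■■■■■      
■■■⚑■■■■■■      
■■■■■■■■■⚑      
■■2■■■■■■⚑      
■■■■■■■■■■      
■■■■■11121      
■■2221          
■21             
11   11111      
     1■■■■      
                
                
                
                


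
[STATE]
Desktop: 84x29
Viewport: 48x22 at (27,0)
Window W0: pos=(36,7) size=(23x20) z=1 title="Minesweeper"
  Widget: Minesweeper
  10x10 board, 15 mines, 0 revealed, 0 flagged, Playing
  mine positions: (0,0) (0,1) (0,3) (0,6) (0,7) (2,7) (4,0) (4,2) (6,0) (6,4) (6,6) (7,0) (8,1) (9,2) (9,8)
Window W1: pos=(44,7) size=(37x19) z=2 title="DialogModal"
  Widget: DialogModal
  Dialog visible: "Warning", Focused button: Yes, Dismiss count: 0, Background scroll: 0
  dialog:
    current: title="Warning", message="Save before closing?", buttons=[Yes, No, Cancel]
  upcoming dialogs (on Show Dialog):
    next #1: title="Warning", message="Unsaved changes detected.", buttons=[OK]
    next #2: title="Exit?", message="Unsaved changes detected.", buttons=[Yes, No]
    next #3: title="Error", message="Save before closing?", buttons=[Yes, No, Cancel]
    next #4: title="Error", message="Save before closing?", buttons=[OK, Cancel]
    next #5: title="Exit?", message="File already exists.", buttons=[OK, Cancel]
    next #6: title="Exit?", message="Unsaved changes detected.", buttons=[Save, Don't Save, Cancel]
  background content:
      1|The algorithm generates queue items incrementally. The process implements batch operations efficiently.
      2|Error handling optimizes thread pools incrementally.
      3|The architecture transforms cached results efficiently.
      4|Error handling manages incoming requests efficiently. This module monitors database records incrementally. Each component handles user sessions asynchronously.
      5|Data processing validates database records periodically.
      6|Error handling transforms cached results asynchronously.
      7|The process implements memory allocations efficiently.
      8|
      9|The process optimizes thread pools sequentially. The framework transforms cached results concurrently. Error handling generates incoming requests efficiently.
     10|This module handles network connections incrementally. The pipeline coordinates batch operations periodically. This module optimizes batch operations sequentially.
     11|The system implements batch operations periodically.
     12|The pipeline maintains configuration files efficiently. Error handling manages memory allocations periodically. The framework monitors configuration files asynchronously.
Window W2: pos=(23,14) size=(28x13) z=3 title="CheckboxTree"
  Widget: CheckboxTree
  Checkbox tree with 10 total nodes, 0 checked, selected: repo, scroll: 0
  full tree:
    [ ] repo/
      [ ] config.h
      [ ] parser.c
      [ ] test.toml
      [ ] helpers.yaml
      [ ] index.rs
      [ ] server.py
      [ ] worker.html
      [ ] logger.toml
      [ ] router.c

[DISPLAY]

                                                
                                                
                                                
                                                
                                                
                                                
                                                
         ┏━━━━━━━┏━━━━━━━━━━━━━━━━━━━━━━━━━━━━━━
         ┃ Minesw┃ DialogModal                  
         ┠───────┠──────────────────────────────
         ┃■■■■■■■┃The algorithm generates queue 
         ┃■■■■■■■┃Error handling optimizes threa
         ┃■■■■■■■┃The architecture transforms ca
         ┃■■■■■■■┃Error handling manages incomin
━━━━━━━━━━━━━━━━━━━━━━━┓rocessing validates data
eckboxTree             ┃──────────────────────┐h
───────────────────────┨       Warning        │ 
] repo/                ┃ Save before closing? │ 
[ ] config.h           ┃ [Yes]  No   Cancel   │p
[ ] parser.c           ┃──────────────────────┘o
[ ] test.toml          ┃stem implements batch op
[ ] helpers.yaml       ┃peline maintains configu


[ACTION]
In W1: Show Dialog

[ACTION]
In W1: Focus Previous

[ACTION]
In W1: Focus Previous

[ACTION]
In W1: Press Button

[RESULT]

                                                
                                                
                                                
                                                
                                                
                                                
                                                
         ┏━━━━━━━┏━━━━━━━━━━━━━━━━━━━━━━━━━━━━━━
         ┃ Minesw┃ DialogModal                  
         ┠───────┠──────────────────────────────
         ┃■■■■■■■┃The algorithm generates queue 
         ┃■■■■■■■┃Error handling optimizes threa
         ┃■■■■■■■┃The architecture transforms ca
         ┃■■■■■■■┃Error handling manages incomin
━━━━━━━━━━━━━━━━━━━━━━━┓rocessing validates data
eckboxTree             ┃handling transforms cach
───────────────────────┨ocess implements memory 
] repo/                ┃                        
[ ] config.h           ┃ocess optimizes thread p
[ ] parser.c           ┃odule handles network co
[ ] test.toml          ┃stem implements batch op
[ ] helpers.yaml       ┃peline maintains configu


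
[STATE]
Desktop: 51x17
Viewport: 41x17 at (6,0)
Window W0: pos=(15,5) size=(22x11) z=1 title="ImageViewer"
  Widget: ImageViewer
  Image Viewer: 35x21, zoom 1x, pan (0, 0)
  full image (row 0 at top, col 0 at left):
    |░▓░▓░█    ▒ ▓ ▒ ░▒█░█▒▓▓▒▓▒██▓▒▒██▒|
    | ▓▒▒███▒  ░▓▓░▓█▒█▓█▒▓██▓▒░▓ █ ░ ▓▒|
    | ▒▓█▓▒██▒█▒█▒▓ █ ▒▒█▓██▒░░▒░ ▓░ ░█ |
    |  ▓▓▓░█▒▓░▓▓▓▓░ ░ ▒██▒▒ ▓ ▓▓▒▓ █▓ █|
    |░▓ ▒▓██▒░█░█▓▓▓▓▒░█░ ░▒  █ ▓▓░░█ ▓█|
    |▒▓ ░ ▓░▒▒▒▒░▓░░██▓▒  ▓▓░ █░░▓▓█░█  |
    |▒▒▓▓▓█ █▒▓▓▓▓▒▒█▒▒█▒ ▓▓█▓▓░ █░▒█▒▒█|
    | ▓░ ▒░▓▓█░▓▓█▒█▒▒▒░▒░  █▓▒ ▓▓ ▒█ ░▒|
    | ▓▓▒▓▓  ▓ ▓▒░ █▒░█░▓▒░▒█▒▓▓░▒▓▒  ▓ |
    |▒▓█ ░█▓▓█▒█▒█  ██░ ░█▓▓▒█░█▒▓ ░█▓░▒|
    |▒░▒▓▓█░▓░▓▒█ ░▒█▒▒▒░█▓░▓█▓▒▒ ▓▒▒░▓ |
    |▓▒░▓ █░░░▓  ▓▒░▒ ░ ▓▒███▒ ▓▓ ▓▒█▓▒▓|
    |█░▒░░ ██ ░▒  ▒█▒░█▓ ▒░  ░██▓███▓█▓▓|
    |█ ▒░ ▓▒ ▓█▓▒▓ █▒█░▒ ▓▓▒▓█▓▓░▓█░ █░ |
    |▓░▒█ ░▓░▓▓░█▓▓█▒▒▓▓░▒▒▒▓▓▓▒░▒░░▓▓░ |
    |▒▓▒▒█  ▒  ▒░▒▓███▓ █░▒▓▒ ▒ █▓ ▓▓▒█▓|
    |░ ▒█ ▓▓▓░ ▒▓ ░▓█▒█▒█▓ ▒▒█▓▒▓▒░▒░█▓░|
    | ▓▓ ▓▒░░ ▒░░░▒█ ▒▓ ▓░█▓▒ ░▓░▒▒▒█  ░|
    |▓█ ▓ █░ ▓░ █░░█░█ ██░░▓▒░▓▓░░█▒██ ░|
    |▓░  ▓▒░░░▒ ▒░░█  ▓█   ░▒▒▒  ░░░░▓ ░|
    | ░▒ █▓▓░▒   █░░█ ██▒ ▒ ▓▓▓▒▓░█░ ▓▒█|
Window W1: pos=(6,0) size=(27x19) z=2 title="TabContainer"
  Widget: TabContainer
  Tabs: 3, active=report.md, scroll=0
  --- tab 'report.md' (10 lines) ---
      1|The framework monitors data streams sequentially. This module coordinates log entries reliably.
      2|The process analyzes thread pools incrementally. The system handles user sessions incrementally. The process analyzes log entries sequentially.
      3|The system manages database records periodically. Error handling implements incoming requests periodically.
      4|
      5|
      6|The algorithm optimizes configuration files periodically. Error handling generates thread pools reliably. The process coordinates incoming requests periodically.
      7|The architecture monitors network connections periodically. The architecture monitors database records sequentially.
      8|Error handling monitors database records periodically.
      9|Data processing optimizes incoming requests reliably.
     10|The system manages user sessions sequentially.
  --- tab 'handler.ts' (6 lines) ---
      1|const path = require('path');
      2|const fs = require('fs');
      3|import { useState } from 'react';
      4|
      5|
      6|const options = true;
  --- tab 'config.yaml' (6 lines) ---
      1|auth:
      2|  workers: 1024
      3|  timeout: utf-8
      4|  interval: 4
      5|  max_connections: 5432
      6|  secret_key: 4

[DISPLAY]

┏━━━━━━━━━━━━━━━━━━━━━━━━━┓              
┃ TabContainer            ┃              
┠─────────────────────────┨              
┃[report.md]│ handler.ts │┃              
┃─────────────────────────┃              
┃The framework monitors da┃━━━┓          
┃The process analyzes thre┃   ┃          
┃The system manages databa┃───┨          
┃                         ┃▒█░┃          
┃                         ┃█▓█┃          
┃The algorithm optimizes c┃▒▒█┃          
┃The architecture monitors┃ ▒█┃          
┃Error handling monitors d┃░█░┃          
┃Data processing optimizes┃▓▒ ┃          
┃The system manages user s┃▒█▒┃          
┃                         ┃━━━┛          
┃                         ┃              


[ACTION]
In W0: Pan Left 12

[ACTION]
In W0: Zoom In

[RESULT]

┏━━━━━━━━━━━━━━━━━━━━━━━━━┓              
┃ TabContainer            ┃              
┠─────────────────────────┨              
┃[report.md]│ handler.ts │┃              
┃─────────────────────────┃              
┃The framework monitors da┃━━━┓          
┃The process analyzes thre┃   ┃          
┃The system manages databa┃───┨          
┃                         ┃   ┃          
┃                         ┃   ┃          
┃The algorithm optimizes c┃   ┃          
┃The architecture monitors┃   ┃          
┃Error handling monitors d┃▒██┃          
┃Data processing optimizes┃▒██┃          
┃The system manages user s┃▓░░┃          
┃                         ┃━━━┛          
┃                         ┃              


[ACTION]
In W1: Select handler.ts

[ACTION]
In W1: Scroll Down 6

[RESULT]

┏━━━━━━━━━━━━━━━━━━━━━━━━━┓              
┃ TabContainer            ┃              
┠─────────────────────────┨              
┃ report.md │[handler.ts]│┃              
┃─────────────────────────┃              
┃const options = true;    ┃━━━┓          
┃                         ┃   ┃          
┃                         ┃───┨          
┃                         ┃   ┃          
┃                         ┃   ┃          
┃                         ┃   ┃          
┃                         ┃   ┃          
┃                         ┃▒██┃          
┃                         ┃▒██┃          
┃                         ┃▓░░┃          
┃                         ┃━━━┛          
┃                         ┃              
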